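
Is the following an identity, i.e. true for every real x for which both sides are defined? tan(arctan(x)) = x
Claim: tan(arctan(x)) = x.
Reasoning: For every real x, arctan(x) is by definition the angle in (-π/2, π/2) whose tangent equals x. Taking the tangent of that angle returns x.
So the two sides agree for every real x for which both sides are defined.

Conclusion: Yes, this is an identity.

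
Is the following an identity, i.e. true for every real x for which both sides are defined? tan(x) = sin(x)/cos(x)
Yes, this is an identity.

Claim: tan(x) = sin(x)/cos(x).
Reasoning: For an angle x whose terminal point on the unit circle is (cos x, sin x), tan(x) is defined as the ratio (second coordinate)/(first coordinate) = sin(x)/cos(x), wherever cos(x) ≠ 0.
So the two sides agree for every real x for which both sides are defined.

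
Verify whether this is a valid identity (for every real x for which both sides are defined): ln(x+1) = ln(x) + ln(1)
Claim: ln(x+1) = ln(x) + ln(1).
Test a specific point where both sides are defined: x = 3/2.
LHS = ln(x+1) ≈ 0.9163
RHS = ln(x) + ln(1) ≈ 0.4055
Since 0.9163 ≠ 0.4055, the equation fails at this point, so it cannot hold for every real x for which both sides are defined.
ln(1) = 0, so the right side is just ln(x), which differs from ln(x+1).

Conclusion: No, this is NOT an identity.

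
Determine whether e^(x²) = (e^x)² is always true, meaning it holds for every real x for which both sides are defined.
Claim: e^(x²) = (e^x)².
Test a specific point where both sides are defined: x = -1.
LHS = e^(x²) ≈ 2.7183
RHS = (e^x)² ≈ 0.1353
Since 2.7183 ≠ 0.1353, the equation fails at this point, so it cannot hold for every real x for which both sides are defined.
(e^x)² = e^(2x), and 2x ≠ x² in general.

Conclusion: No, this is NOT an identity.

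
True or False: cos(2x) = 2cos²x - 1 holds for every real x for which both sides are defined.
Claim: cos(2x) = 2cos²x - 1.
Reasoning: cos(2x) = cos²x - sin²x. Replace sin²x by 1 - cos²x: cos²x - (1 - cos²x) = 2cos²x - 1.
So the two sides agree for every real x for which both sides are defined.

Conclusion: True.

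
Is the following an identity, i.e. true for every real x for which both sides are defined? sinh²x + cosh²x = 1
Claim: sinh²x + cosh²x = 1.
Test a specific point where both sides are defined: x = 1.
LHS = sinh²x + cosh²x ≈ 3.7622
RHS = 1 ≈ 1.0000
Since 3.7622 ≠ 1.0000, the equation fails at this point, so it cannot hold for every real x for which both sides are defined.
The correct hyperbolic identity is cosh²x - sinh²x = 1 (a difference); the sum sinh²x + cosh²x equals cosh(2x).

Conclusion: No, this is NOT an identity.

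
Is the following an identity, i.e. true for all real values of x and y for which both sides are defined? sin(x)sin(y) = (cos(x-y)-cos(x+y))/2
Yes, this is an identity.

Claim: sin(x)sin(y) = (cos(x-y)-cos(x+y))/2.
Reasoning: cos(x-y) = cos(x)cos(y) + sin(x)sin(y) and cos(x+y) = cos(x)cos(y) - sin(x)sin(y). Subtracting, cos(x-y) - cos(x+y) = 2sin(x)sin(y); divide by 2.
So the two sides agree for all real values of x and y for which both sides are defined.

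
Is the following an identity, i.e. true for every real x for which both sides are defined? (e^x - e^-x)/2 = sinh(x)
Claim: (e^x - e^-x)/2 = sinh(x).
Reasoning: This is exactly the definition of the hyperbolic sine: sinh(x) := (e^x - e^-x)/2.
So the two sides agree for every real x for which both sides are defined.

Conclusion: Yes, this is an identity.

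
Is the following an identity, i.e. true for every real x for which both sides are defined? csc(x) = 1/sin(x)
Yes, this is an identity.

Claim: csc(x) = 1/sin(x).
Reasoning: csc(x) is by definition the reciprocal of sin(x), wherever sin(x) ≠ 0.
So the two sides agree for every real x for which both sides are defined.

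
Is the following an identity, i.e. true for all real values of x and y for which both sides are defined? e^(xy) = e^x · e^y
No, this is NOT an identity.

Claim: e^(xy) = e^x · e^y.
Test a specific point where both sides are defined: x = -2, y = 1.
LHS = e^(xy) ≈ 0.1353
RHS = e^x · e^y ≈ 0.3679
Since 0.1353 ≠ 0.3679, the equation fails at this point, so it cannot hold for all real values of x and y for which both sides are defined.
e^x · e^y = e^(x+y), not e^(xy).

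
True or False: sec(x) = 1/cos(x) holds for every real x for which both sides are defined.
Claim: sec(x) = 1/cos(x).
Reasoning: sec(x) is by definition the reciprocal of cos(x), wherever cos(x) ≠ 0.
So the two sides agree for every real x for which both sides are defined.

Conclusion: True.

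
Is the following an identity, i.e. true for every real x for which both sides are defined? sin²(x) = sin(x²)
Claim: sin²(x) = sin(x²).
Test a specific point where both sides are defined: x = -π/2.
LHS = sin²(x) ≈ 1.0000
RHS = sin(x²) ≈ 0.6243
Since 1.0000 ≠ 0.6243, the equation fails at this point, so it cannot hold for every real x for which both sides are defined.
sin²(x) means (sin x)², squaring the output; sin(x²) squares the input. These are different functions.

Conclusion: No, this is NOT an identity.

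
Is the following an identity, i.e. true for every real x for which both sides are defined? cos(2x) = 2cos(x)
No, this is NOT an identity.

Claim: cos(2x) = 2cos(x).
Test a specific point where both sides are defined: x = π/3.
LHS = cos(2x) ≈ -0.5000
RHS = 2cos(x) ≈ 1.0000
Since -0.5000 ≠ 1.0000, the equation fails at this point, so it cannot hold for every real x for which both sides are defined.
The correct double-angle formula is cos(2x) = cos²x - sin²x.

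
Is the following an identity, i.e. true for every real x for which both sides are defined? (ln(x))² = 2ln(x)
No, this is NOT an identity.

Claim: (ln(x))² = 2ln(x).
Test a specific point where both sides are defined: x = 3.
LHS = (ln(x))² ≈ 1.2069
RHS = 2ln(x) ≈ 2.1972
Since 1.2069 ≠ 2.1972, the equation fails at this point, so it cannot hold for every real x for which both sides are defined.
2ln(x) equals ln(x²), which is not the same as (ln x)².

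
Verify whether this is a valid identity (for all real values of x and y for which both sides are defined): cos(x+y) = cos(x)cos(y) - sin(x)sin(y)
Claim: cos(x+y) = cos(x)cos(y) - sin(x)sin(y).
Reasoning: By Euler's formula e^(i(x+y)) = e^(ix)·e^(iy) = (cos x + i·sin x)(cos y + i·sin y). The real part of the left side is cos(x+y); the real part of the product is cos(x)cos(y) - sin(x)sin(y) (since i·i = -1).
So the two sides agree for all real values of x and y for which both sides are defined.

Conclusion: Yes, this is an identity.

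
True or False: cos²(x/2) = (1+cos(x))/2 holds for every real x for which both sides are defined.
True.

Claim: cos²(x/2) = (1+cos(x))/2.
Reasoning: Use cos(2θ) = 2cos²θ - 1 with θ = x/2: cos(x) = 2cos²(x/2) - 1. Solving for cos²(x/2) gives (1 + cos(x))/2.
So the two sides agree for every real x for which both sides are defined.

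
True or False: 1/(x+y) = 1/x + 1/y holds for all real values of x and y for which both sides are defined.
False.

Claim: 1/(x+y) = 1/x + 1/y.
Test a specific point where both sides are defined: x = 3, y = -1.
LHS = 1/(x+y) ≈ 0.5000
RHS = 1/x + 1/y ≈ -0.6667
Since 0.5000 ≠ -0.6667, the equation fails at this point, so it cannot hold for all real values of x and y for which both sides are defined.
1/x + 1/y = (x+y)/(xy), which is not 1/(x+y).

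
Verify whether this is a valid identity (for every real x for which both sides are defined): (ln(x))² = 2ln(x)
Claim: (ln(x))² = 2ln(x).
Test a specific point where both sides are defined: x = 4.
LHS = (ln(x))² ≈ 1.9218
RHS = 2ln(x) ≈ 2.7726
Since 1.9218 ≠ 2.7726, the equation fails at this point, so it cannot hold for every real x for which both sides are defined.
2ln(x) equals ln(x²), which is not the same as (ln x)².

Conclusion: No, this is NOT an identity.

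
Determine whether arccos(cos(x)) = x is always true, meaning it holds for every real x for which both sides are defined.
Claim: arccos(cos(x)) = x.
Test a specific point where both sides are defined: x = -π/3.
LHS = arccos(cos(x)) ≈ 1.0472
RHS = x ≈ -1.0472
Since 1.0472 ≠ -1.0472, the equation fails at this point, so it cannot hold for every real x for which both sides are defined.
arccos only returns values in [0, π], so arccos(cos(x)) = x holds only for x in that interval, not for all real x.

Conclusion: No, this is NOT an identity.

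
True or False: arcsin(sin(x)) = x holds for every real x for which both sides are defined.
Claim: arcsin(sin(x)) = x.
Test a specific point where both sides are defined: x = 3π/4.
LHS = arcsin(sin(x)) ≈ 0.7854
RHS = x ≈ 2.3562
Since 0.7854 ≠ 2.3562, the equation fails at this point, so it cannot hold for every real x for which both sides are defined.
arcsin only returns values in [-π/2, π/2], so arcsin(sin(x)) = x holds only for x in that interval, not for all real x.

Conclusion: False.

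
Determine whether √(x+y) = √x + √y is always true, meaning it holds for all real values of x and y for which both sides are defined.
No, this is NOT an identity.

Claim: √(x+y) = √x + √y.
Test a specific point where both sides are defined: x = 5, y = 1/2.
LHS = √(x+y) ≈ 2.3452
RHS = √x + √y ≈ 2.9432
Since 2.3452 ≠ 2.9432, the equation fails at this point, so it cannot hold for all real values of x and y for which both sides are defined.
Squaring the right side gives x + 2√(xy) + y, not x + y.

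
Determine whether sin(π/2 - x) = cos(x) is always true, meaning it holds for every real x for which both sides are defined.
Yes, this is an identity.

Claim: sin(π/2 - x) = cos(x).
Reasoning: Use sin(u - v) = sin(u)cos(v) - cos(u)sin(v) with u = π/2, v = x: sin(π/2)cos(x) - cos(π/2)sin(x) = 1·cos(x) - 0·sin(x) = cos(x).
So the two sides agree for every real x for which both sides are defined.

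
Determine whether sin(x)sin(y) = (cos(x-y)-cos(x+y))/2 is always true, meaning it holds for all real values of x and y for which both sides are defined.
Yes, this is an identity.

Claim: sin(x)sin(y) = (cos(x-y)-cos(x+y))/2.
Reasoning: cos(x-y) = cos(x)cos(y) + sin(x)sin(y) and cos(x+y) = cos(x)cos(y) - sin(x)sin(y). Subtracting, cos(x-y) - cos(x+y) = 2sin(x)sin(y); divide by 2.
So the two sides agree for all real values of x and y for which both sides are defined.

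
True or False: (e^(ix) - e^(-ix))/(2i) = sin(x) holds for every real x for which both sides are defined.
Claim: (e^(ix) - e^(-ix))/(2i) = sin(x).
Reasoning: By Euler's formula e^(ix) = cos(x) + i·sin(x) and e^(-ix) = cos(x) - i·sin(x). Subtracting cancels the cosine terms: e^(ix) - e^(-ix) = 2i·sin(x); divide by 2i.
So the two sides agree for every real x for which both sides are defined.

Conclusion: True.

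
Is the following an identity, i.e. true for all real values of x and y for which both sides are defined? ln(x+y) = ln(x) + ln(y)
No, this is NOT an identity.

Claim: ln(x+y) = ln(x) + ln(y).
Test a specific point where both sides are defined: x = 1/2, y = 1/2.
LHS = ln(x+y) ≈ 0.0000
RHS = ln(x) + ln(y) ≈ -1.3863
Since 0.0000 ≠ -1.3863, the equation fails at this point, so it cannot hold for all real values of x and y for which both sides are defined.
ln(x) + ln(y) = ln(xy), not ln(x+y).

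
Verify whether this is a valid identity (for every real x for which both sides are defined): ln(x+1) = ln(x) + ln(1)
No, this is NOT an identity.

Claim: ln(x+1) = ln(x) + ln(1).
Test a specific point where both sides are defined: x = 3.
LHS = ln(x+1) ≈ 1.3863
RHS = ln(x) + ln(1) ≈ 1.0986
Since 1.3863 ≠ 1.0986, the equation fails at this point, so it cannot hold for every real x for which both sides are defined.
ln(1) = 0, so the right side is just ln(x), which differs from ln(x+1).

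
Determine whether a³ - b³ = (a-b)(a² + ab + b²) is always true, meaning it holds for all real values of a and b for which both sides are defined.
Claim: a³ - b³ = (a-b)(a² + ab + b²).
Reasoning: Expand the right side: (a-b)(a² + ab + b²) = a³ + a²b + ab² - a²b - ab² - b³ = a³ - b³ (the middle terms cancel in pairs).
So the two sides agree for all real values of a and b for which both sides are defined.

Conclusion: Yes, this is an identity.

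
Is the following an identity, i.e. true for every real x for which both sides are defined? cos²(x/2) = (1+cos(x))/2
Yes, this is an identity.

Claim: cos²(x/2) = (1+cos(x))/2.
Reasoning: Use cos(2θ) = 2cos²θ - 1 with θ = x/2: cos(x) = 2cos²(x/2) - 1. Solving for cos²(x/2) gives (1 + cos(x))/2.
So the two sides agree for every real x for which both sides are defined.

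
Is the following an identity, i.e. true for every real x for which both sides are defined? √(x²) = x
No, this is NOT an identity.

Claim: √(x²) = x.
Test a specific point where both sides are defined: x = -2.
LHS = √(x²) ≈ 2.0000
RHS = x ≈ -2.0000
Since 2.0000 ≠ -2.0000, the equation fails at this point, so it cannot hold for every real x for which both sides are defined.
√(x²) = |x|, which differs from x whenever x < 0 (both sides are defined for every real x).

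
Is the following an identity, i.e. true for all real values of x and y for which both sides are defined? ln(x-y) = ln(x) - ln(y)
Claim: ln(x-y) = ln(x) - ln(y).
Test a specific point where both sides are defined: x = 4, y = 1/2.
LHS = ln(x-y) ≈ 1.2528
RHS = ln(x) - ln(y) ≈ 2.0794
Since 1.2528 ≠ 2.0794, the equation fails at this point, so it cannot hold for all real values of x and y for which both sides are defined.
ln(x) - ln(y) = ln(x/y), not ln(x-y).

Conclusion: No, this is NOT an identity.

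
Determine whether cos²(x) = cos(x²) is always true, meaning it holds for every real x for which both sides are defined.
Claim: cos²(x) = cos(x²).
Test a specific point where both sides are defined: x = -π/4.
LHS = cos²(x) ≈ 0.5000
RHS = cos(x²) ≈ 0.8157
Since 0.5000 ≠ 0.8157, the equation fails at this point, so it cannot hold for every real x for which both sides are defined.
cos²(x) means (cos x)², squaring the output; cos(x²) squares the input. These are different functions.

Conclusion: No, this is NOT an identity.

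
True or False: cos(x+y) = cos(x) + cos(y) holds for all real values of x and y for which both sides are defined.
Claim: cos(x+y) = cos(x) + cos(y).
Test a specific point where both sides are defined: x = -π/4, y = π/4.
LHS = cos(x+y) ≈ 1.0000
RHS = cos(x) + cos(y) ≈ 1.4142
Since 1.0000 ≠ 1.4142, the equation fails at this point, so it cannot hold for all real values of x and y for which both sides are defined.
The correct expansion is cos(x+y) = cos(x)cos(y) - sin(x)sin(y); cosine is not additive.

Conclusion: False.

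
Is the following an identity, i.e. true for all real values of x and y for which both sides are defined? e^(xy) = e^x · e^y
No, this is NOT an identity.

Claim: e^(xy) = e^x · e^y.
Test a specific point where both sides are defined: x = -1, y = 1.
LHS = e^(xy) ≈ 0.3679
RHS = e^x · e^y ≈ 1.0000
Since 0.3679 ≠ 1.0000, the equation fails at this point, so it cannot hold for all real values of x and y for which both sides are defined.
e^x · e^y = e^(x+y), not e^(xy).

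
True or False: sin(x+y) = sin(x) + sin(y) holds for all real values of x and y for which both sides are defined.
Claim: sin(x+y) = sin(x) + sin(y).
Test a specific point where both sides are defined: x = π/3, y = π/3.
LHS = sin(x+y) ≈ 0.8660
RHS = sin(x) + sin(y) ≈ 1.7321
Since 0.8660 ≠ 1.7321, the equation fails at this point, so it cannot hold for all real values of x and y for which both sides are defined.
The correct expansion is sin(x+y) = sin(x)cos(y) + cos(x)sin(y); sine is not additive.

Conclusion: False.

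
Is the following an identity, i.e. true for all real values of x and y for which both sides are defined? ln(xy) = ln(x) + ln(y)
Yes, this is an identity.

Claim: ln(xy) = ln(x) + ln(y).
Reasoning: Both sides are simultaneously defined only when x, y > 0. Write x = e^p, y = e^q (p = ln x, q = ln y). Then xy = e^p · e^q = e^(p+q), so ln(xy) = p + q = ln(x) + ln(y).
So the two sides agree for all real values of x and y for which both sides are defined.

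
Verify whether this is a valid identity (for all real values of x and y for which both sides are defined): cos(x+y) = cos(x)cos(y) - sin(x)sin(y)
Yes, this is an identity.

Claim: cos(x+y) = cos(x)cos(y) - sin(x)sin(y).
Reasoning: By Euler's formula e^(i(x+y)) = e^(ix)·e^(iy) = (cos x + i·sin x)(cos y + i·sin y). The real part of the left side is cos(x+y); the real part of the product is cos(x)cos(y) - sin(x)sin(y) (since i·i = -1).
So the two sides agree for all real values of x and y for which both sides are defined.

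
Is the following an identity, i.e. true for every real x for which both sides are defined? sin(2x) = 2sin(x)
Claim: sin(2x) = 2sin(x).
Test a specific point where both sides are defined: x = 2π/3.
LHS = sin(2x) ≈ -0.8660
RHS = 2sin(x) ≈ 1.7321
Since -0.8660 ≠ 1.7321, the equation fails at this point, so it cannot hold for every real x for which both sides are defined.
The correct double-angle formula is sin(2x) = 2sin(x)cos(x).

Conclusion: No, this is NOT an identity.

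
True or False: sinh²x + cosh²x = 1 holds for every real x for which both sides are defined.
Claim: sinh²x + cosh²x = 1.
Test a specific point where both sides are defined: x = -1.
LHS = sinh²x + cosh²x ≈ 3.7622
RHS = 1 ≈ 1.0000
Since 3.7622 ≠ 1.0000, the equation fails at this point, so it cannot hold for every real x for which both sides are defined.
The correct hyperbolic identity is cosh²x - sinh²x = 1 (a difference); the sum sinh²x + cosh²x equals cosh(2x).

Conclusion: False.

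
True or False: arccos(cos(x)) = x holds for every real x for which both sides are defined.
False.

Claim: arccos(cos(x)) = x.
Test a specific point where both sides are defined: x = -π/2.
LHS = arccos(cos(x)) ≈ 1.5708
RHS = x ≈ -1.5708
Since 1.5708 ≠ -1.5708, the equation fails at this point, so it cannot hold for every real x for which both sides are defined.
arccos only returns values in [0, π], so arccos(cos(x)) = x holds only for x in that interval, not for all real x.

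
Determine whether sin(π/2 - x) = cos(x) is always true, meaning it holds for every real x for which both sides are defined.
Yes, this is an identity.

Claim: sin(π/2 - x) = cos(x).
Reasoning: Use sin(u - v) = sin(u)cos(v) - cos(u)sin(v) with u = π/2, v = x: sin(π/2)cos(x) - cos(π/2)sin(x) = 1·cos(x) - 0·sin(x) = cos(x).
So the two sides agree for every real x for which both sides are defined.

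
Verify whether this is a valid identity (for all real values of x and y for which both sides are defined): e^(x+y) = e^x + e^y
Claim: e^(x+y) = e^x + e^y.
Test a specific point where both sides are defined: x = 1/2, y = 2.
LHS = e^(x+y) ≈ 12.1825
RHS = e^x + e^y ≈ 9.0378
Since 12.1825 ≠ 9.0378, the equation fails at this point, so it cannot hold for all real values of x and y for which both sides are defined.
The correct rule is e^(x+y) = e^x · e^y (a product, not a sum).

Conclusion: No, this is NOT an identity.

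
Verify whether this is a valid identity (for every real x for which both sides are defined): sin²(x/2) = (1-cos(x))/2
Claim: sin²(x/2) = (1-cos(x))/2.
Reasoning: Use cos(2θ) = 1 - 2sin²θ with θ = x/2: cos(x) = 1 - 2sin²(x/2). Solving for sin²(x/2) gives (1 - cos(x))/2.
So the two sides agree for every real x for which both sides are defined.

Conclusion: Yes, this is an identity.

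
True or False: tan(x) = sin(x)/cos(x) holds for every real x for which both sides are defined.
Claim: tan(x) = sin(x)/cos(x).
Reasoning: For an angle x whose terminal point on the unit circle is (cos x, sin x), tan(x) is defined as the ratio (second coordinate)/(first coordinate) = sin(x)/cos(x), wherever cos(x) ≠ 0.
So the two sides agree for every real x for which both sides are defined.

Conclusion: True.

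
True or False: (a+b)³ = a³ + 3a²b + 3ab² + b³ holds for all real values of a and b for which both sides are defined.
Claim: (a+b)³ = a³ + 3a²b + 3ab² + b³.
Reasoning: (a+b)³ = (a+b)(a+b)² = (a+b)(a² + 2ab + b²) = a³ + 2a²b + ab² + a²b + 2ab² + b³ = a³ + 3a²b + 3ab² + b³.
So the two sides agree for all real values of a and b for which both sides are defined.

Conclusion: True.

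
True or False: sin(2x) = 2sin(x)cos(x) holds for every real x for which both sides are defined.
True.

Claim: sin(2x) = 2sin(x)cos(x).
Reasoning: Put y = x in the addition formula sin(x+y) = sin(x)cos(y) + cos(x)sin(y): sin(2x) = sin(x)cos(x) + cos(x)sin(x) = 2sin(x)cos(x).
So the two sides agree for every real x for which both sides are defined.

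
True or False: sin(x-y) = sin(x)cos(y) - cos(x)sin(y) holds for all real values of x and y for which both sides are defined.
Claim: sin(x-y) = sin(x)cos(y) - cos(x)sin(y).
Reasoning: Replace y by -y in sin(x+y) = sin(x)cos(y) + cos(x)sin(y) and use cos(-y) = cos(y), sin(-y) = -sin(y): sin(x-y) = sin(x)cos(y) - cos(x)sin(y).
So the two sides agree for all real values of x and y for which both sides are defined.

Conclusion: True.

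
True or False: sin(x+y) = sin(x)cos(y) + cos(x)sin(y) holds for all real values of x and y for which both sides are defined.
Claim: sin(x+y) = sin(x)cos(y) + cos(x)sin(y).
Reasoning: By Euler's formula e^(i(x+y)) = e^(ix)·e^(iy) = (cos x + i·sin x)(cos y + i·sin y). The imaginary part of the left side is sin(x+y); the imaginary part of the product is sin(x)cos(y) + cos(x)sin(y).
So the two sides agree for all real values of x and y for which both sides are defined.

Conclusion: True.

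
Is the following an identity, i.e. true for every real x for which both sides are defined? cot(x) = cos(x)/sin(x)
Yes, this is an identity.

Claim: cot(x) = cos(x)/sin(x).
Reasoning: cot(x) is defined as 1/tan(x) = 1/(sin(x)/cos(x)) = cos(x)/sin(x), wherever sin(x) ≠ 0.
So the two sides agree for every real x for which both sides are defined.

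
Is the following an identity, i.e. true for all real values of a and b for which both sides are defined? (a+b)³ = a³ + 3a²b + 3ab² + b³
Yes, this is an identity.

Claim: (a+b)³ = a³ + 3a²b + 3ab² + b³.
Reasoning: (a+b)³ = (a+b)(a+b)² = (a+b)(a² + 2ab + b²) = a³ + 2a²b + ab² + a²b + 2ab² + b³ = a³ + 3a²b + 3ab² + b³.
So the two sides agree for all real values of a and b for which both sides are defined.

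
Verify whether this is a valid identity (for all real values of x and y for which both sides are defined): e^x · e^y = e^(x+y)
Claim: e^x · e^y = e^(x+y).
Reasoning: This is the law of exponents for a common base: multiplying powers adds exponents. E.g. from the series, (Σ x^j/j!)(Σ y^k/k!) = Σ_m (Σ_{j+k=m} x^j y^k/(j!k!)) = Σ_m (x+y)^m/m! by the binomial theorem.
So the two sides agree for all real values of x and y for which both sides are defined.

Conclusion: Yes, this is an identity.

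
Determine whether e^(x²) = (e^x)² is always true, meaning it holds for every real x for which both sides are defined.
No, this is NOT an identity.

Claim: e^(x²) = (e^x)².
Test a specific point where both sides are defined: x = -1.
LHS = e^(x²) ≈ 2.7183
RHS = (e^x)² ≈ 0.1353
Since 2.7183 ≠ 0.1353, the equation fails at this point, so it cannot hold for every real x for which both sides are defined.
(e^x)² = e^(2x), and 2x ≠ x² in general.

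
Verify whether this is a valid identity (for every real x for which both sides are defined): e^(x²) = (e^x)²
Claim: e^(x²) = (e^x)².
Test a specific point where both sides are defined: x = 1/2.
LHS = e^(x²) ≈ 1.2840
RHS = (e^x)² ≈ 2.7183
Since 1.2840 ≠ 2.7183, the equation fails at this point, so it cannot hold for every real x for which both sides are defined.
(e^x)² = e^(2x), and 2x ≠ x² in general.

Conclusion: No, this is NOT an identity.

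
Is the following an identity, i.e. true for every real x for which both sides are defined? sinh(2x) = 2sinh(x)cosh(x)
Yes, this is an identity.

Claim: sinh(2x) = 2sinh(x)cosh(x).
Reasoning: 2sinh(x)cosh(x) = 2 · (e^x - e^-x)/2 · (e^x + e^-x)/2 = (e^(2x) - e^(-2x))/2 = sinh(2x).
So the two sides agree for every real x for which both sides are defined.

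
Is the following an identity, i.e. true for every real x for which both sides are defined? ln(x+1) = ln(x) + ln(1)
Claim: ln(x+1) = ln(x) + ln(1).
Test a specific point where both sides are defined: x = 3/2.
LHS = ln(x+1) ≈ 0.9163
RHS = ln(x) + ln(1) ≈ 0.4055
Since 0.9163 ≠ 0.4055, the equation fails at this point, so it cannot hold for every real x for which both sides are defined.
ln(1) = 0, so the right side is just ln(x), which differs from ln(x+1).

Conclusion: No, this is NOT an identity.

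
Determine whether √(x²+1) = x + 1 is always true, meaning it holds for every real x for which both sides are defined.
No, this is NOT an identity.

Claim: √(x²+1) = x + 1.
Test a specific point where both sides are defined: x = 1.
LHS = √(x²+1) ≈ 1.4142
RHS = x + 1 ≈ 2.0000
Since 1.4142 ≠ 2.0000, the equation fails at this point, so it cannot hold for every real x for which both sides are defined.
(x+1)² = x² + 2x + 1 ≠ x² + 1 unless x = 0.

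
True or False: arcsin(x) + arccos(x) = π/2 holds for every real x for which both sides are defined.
Claim: arcsin(x) + arccos(x) = π/2.
Reasoning: Both sides are defined for -1 ≤ x ≤ 1. Let θ = arcsin(x), so sin θ = x and θ ∈ [-π/2, π/2]. Then cos(π/2 - θ) = sin θ = x and π/2 - θ ∈ [0, π], which is exactly the range of arccos, so arccos(x) = π/2 - θ. Adding: arcsin(x) + arccos(x) = θ + (π/2 - θ) = π/2.
So the two sides agree for every real x for which both sides are defined.

Conclusion: True.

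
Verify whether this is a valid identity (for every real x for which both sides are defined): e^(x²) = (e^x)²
Claim: e^(x²) = (e^x)².
Test a specific point where both sides are defined: x = -1.
LHS = e^(x²) ≈ 2.7183
RHS = (e^x)² ≈ 0.1353
Since 2.7183 ≠ 0.1353, the equation fails at this point, so it cannot hold for every real x for which both sides are defined.
(e^x)² = e^(2x), and 2x ≠ x² in general.

Conclusion: No, this is NOT an identity.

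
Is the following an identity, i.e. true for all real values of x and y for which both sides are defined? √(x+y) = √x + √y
No, this is NOT an identity.

Claim: √(x+y) = √x + √y.
Test a specific point where both sides are defined: x = 3/2, y = 5.
LHS = √(x+y) ≈ 2.5495
RHS = √x + √y ≈ 3.4608
Since 2.5495 ≠ 3.4608, the equation fails at this point, so it cannot hold for all real values of x and y for which both sides are defined.
Squaring the right side gives x + 2√(xy) + y, not x + y.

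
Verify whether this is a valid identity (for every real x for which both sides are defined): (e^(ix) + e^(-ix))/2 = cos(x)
Claim: (e^(ix) + e^(-ix))/2 = cos(x).
Reasoning: By Euler's formula e^(ix) = cos(x) + i·sin(x) and e^(-ix) = cos(x) - i·sin(x). Adding cancels the sine terms: e^(ix) + e^(-ix) = 2cos(x); divide by 2.
So the two sides agree for every real x for which both sides are defined.

Conclusion: Yes, this is an identity.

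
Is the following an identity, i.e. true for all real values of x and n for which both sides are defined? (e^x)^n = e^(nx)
Claim: (e^x)^n = e^(nx).
Reasoning: e^x is a positive real number, and for a positive base B and real exponent n, B^n = e^(n·ln B). With B = e^x, ln B = x, so (e^x)^n = e^(n·x).
So the two sides agree for all real values of x and n for which both sides are defined.

Conclusion: Yes, this is an identity.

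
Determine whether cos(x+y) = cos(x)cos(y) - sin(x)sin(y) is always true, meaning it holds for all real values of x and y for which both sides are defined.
Yes, this is an identity.

Claim: cos(x+y) = cos(x)cos(y) - sin(x)sin(y).
Reasoning: By Euler's formula e^(i(x+y)) = e^(ix)·e^(iy) = (cos x + i·sin x)(cos y + i·sin y). The real part of the left side is cos(x+y); the real part of the product is cos(x)cos(y) - sin(x)sin(y) (since i·i = -1).
So the two sides agree for all real values of x and y for which both sides are defined.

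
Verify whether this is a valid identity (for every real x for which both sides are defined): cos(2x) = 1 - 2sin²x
Claim: cos(2x) = 1 - 2sin²x.
Reasoning: cos(2x) = cos²x - sin²x. Replace cos²x by 1 - sin²x: (1 - sin²x) - sin²x = 1 - 2sin²x.
So the two sides agree for every real x for which both sides are defined.

Conclusion: Yes, this is an identity.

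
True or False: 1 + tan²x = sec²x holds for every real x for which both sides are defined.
True.

Claim: 1 + tan²x = sec²x.
Reasoning: Start from sin²x + cos²x = 1 and divide every term by cos²x (allowed wherever tan x and sec x are defined): tan²x + 1 = 1/cos²x = sec²x.
So the two sides agree for every real x for which both sides are defined.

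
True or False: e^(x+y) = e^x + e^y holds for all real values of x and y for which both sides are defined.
False.

Claim: e^(x+y) = e^x + e^y.
Test a specific point where both sides are defined: x = 5, y = 3/2.
LHS = e^(x+y) ≈ 665.1416
RHS = e^x + e^y ≈ 152.8948
Since 665.1416 ≠ 152.8948, the equation fails at this point, so it cannot hold for all real values of x and y for which both sides are defined.
The correct rule is e^(x+y) = e^x · e^y (a product, not a sum).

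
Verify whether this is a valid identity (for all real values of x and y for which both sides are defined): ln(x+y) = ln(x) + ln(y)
Claim: ln(x+y) = ln(x) + ln(y).
Test a specific point where both sides are defined: x = 3, y = 2.
LHS = ln(x+y) ≈ 1.6094
RHS = ln(x) + ln(y) ≈ 1.7918
Since 1.6094 ≠ 1.7918, the equation fails at this point, so it cannot hold for all real values of x and y for which both sides are defined.
ln(x) + ln(y) = ln(xy), not ln(x+y).

Conclusion: No, this is NOT an identity.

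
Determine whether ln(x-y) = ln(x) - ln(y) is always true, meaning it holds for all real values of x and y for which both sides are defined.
Claim: ln(x-y) = ln(x) - ln(y).
Test a specific point where both sides are defined: x = 1, y = 1/2.
LHS = ln(x-y) ≈ -0.6931
RHS = ln(x) - ln(y) ≈ 0.6931
Since -0.6931 ≠ 0.6931, the equation fails at this point, so it cannot hold for all real values of x and y for which both sides are defined.
ln(x) - ln(y) = ln(x/y), not ln(x-y).

Conclusion: No, this is NOT an identity.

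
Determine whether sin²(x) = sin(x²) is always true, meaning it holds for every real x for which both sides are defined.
No, this is NOT an identity.

Claim: sin²(x) = sin(x²).
Test a specific point where both sides are defined: x = -π/6.
LHS = sin²(x) ≈ 0.2500
RHS = sin(x²) ≈ 0.2707
Since 0.2500 ≠ 0.2707, the equation fails at this point, so it cannot hold for every real x for which both sides are defined.
sin²(x) means (sin x)², squaring the output; sin(x²) squares the input. These are different functions.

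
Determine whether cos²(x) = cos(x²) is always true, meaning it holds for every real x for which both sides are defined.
Claim: cos²(x) = cos(x²).
Test a specific point where both sides are defined: x = π/6.
LHS = cos²(x) ≈ 0.7500
RHS = cos(x²) ≈ 0.9627
Since 0.7500 ≠ 0.9627, the equation fails at this point, so it cannot hold for every real x for which both sides are defined.
cos²(x) means (cos x)², squaring the output; cos(x²) squares the input. These are different functions.

Conclusion: No, this is NOT an identity.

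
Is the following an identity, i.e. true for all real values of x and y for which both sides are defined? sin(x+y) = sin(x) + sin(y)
Claim: sin(x+y) = sin(x) + sin(y).
Test a specific point where both sides are defined: x = -π/4, y = 3π/4.
LHS = sin(x+y) ≈ 1.0000
RHS = sin(x) + sin(y) ≈ 0.0000
Since 1.0000 ≠ 0.0000, the equation fails at this point, so it cannot hold for all real values of x and y for which both sides are defined.
The correct expansion is sin(x+y) = sin(x)cos(y) + cos(x)sin(y); sine is not additive.

Conclusion: No, this is NOT an identity.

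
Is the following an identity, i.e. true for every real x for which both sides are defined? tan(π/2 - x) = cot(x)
Claim: tan(π/2 - x) = cot(x).
Reasoning: tan(π/2 - x) = sin(π/2 - x)/cos(π/2 - x) = cos(x)/sin(x) = cot(x), using the cofunction identities sin(π/2 - x) = cos(x) and cos(π/2 - x) = sin(x).
So the two sides agree for every real x for which both sides are defined.

Conclusion: Yes, this is an identity.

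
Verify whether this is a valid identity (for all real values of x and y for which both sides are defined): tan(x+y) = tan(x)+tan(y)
Claim: tan(x+y) = tan(x)+tan(y).
Test a specific point where both sides are defined: x = π/4, y = -π/3.
LHS = tan(x+y) ≈ -0.2679
RHS = tan(x)+tan(y) ≈ -0.7321
Since -0.2679 ≠ -0.7321, the equation fails at this point, so it cannot hold for all real values of x and y for which both sides are defined.
The correct formula is tan(x+y) = (tan(x) + tan(y))/(1 - tan(x)tan(y)).

Conclusion: No, this is NOT an identity.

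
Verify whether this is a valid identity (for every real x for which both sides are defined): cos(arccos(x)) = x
Yes, this is an identity.

Claim: cos(arccos(x)) = x.
Reasoning: For -1 ≤ x ≤ 1 (where arccos is defined), arccos(x) is by definition an angle whose cosine equals x. Taking the cosine of that angle returns x. (Note the other order, arccos(cos x) = x, is NOT an identity.)
So the two sides agree for every real x for which both sides are defined.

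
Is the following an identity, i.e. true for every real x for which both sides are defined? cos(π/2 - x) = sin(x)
Yes, this is an identity.

Claim: cos(π/2 - x) = sin(x).
Reasoning: Use cos(u - v) = cos(u)cos(v) + sin(u)sin(v) with u = π/2, v = x: cos(π/2)cos(x) + sin(π/2)sin(x) = 0·cos(x) + 1·sin(x) = sin(x).
So the two sides agree for every real x for which both sides are defined.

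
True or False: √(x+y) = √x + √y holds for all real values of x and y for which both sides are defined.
Claim: √(x+y) = √x + √y.
Test a specific point where both sides are defined: x = 1, y = 1/2.
LHS = √(x+y) ≈ 1.2247
RHS = √x + √y ≈ 1.7071
Since 1.2247 ≠ 1.7071, the equation fails at this point, so it cannot hold for all real values of x and y for which both sides are defined.
Squaring the right side gives x + 2√(xy) + y, not x + y.

Conclusion: False.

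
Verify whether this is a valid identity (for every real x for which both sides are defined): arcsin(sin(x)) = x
Claim: arcsin(sin(x)) = x.
Test a specific point where both sides are defined: x = π.
LHS = arcsin(sin(x)) ≈ 0.0000
RHS = x ≈ 3.1416
Since 0.0000 ≠ 3.1416, the equation fails at this point, so it cannot hold for every real x for which both sides are defined.
arcsin only returns values in [-π/2, π/2], so arcsin(sin(x)) = x holds only for x in that interval, not for all real x.

Conclusion: No, this is NOT an identity.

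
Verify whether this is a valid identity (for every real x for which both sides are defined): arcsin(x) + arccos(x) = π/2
Yes, this is an identity.

Claim: arcsin(x) + arccos(x) = π/2.
Reasoning: Both sides are defined for -1 ≤ x ≤ 1. Let θ = arcsin(x), so sin θ = x and θ ∈ [-π/2, π/2]. Then cos(π/2 - θ) = sin θ = x and π/2 - θ ∈ [0, π], which is exactly the range of arccos, so arccos(x) = π/2 - θ. Adding: arcsin(x) + arccos(x) = θ + (π/2 - θ) = π/2.
So the two sides agree for every real x for which both sides are defined.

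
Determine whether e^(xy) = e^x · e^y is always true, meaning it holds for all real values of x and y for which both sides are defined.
No, this is NOT an identity.

Claim: e^(xy) = e^x · e^y.
Test a specific point where both sides are defined: x = 3/2, y = 1.
LHS = e^(xy) ≈ 4.4817
RHS = e^x · e^y ≈ 12.1825
Since 4.4817 ≠ 12.1825, the equation fails at this point, so it cannot hold for all real values of x and y for which both sides are defined.
e^x · e^y = e^(x+y), not e^(xy).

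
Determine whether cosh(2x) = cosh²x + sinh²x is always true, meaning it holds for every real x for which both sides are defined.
Yes, this is an identity.

Claim: cosh(2x) = cosh²x + sinh²x.
Reasoning: cosh²x = (e^(2x) + 2 + e^(-2x))/4 and sinh²x = (e^(2x) - 2 + e^(-2x))/4. Adding gives (2e^(2x) + 2e^(-2x))/4 = (e^(2x) + e^(-2x))/2 = cosh(2x).
So the two sides agree for every real x for which both sides are defined.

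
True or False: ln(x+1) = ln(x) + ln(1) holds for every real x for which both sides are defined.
Claim: ln(x+1) = ln(x) + ln(1).
Test a specific point where both sides are defined: x = 1/2.
LHS = ln(x+1) ≈ 0.4055
RHS = ln(x) + ln(1) ≈ -0.6931
Since 0.4055 ≠ -0.6931, the equation fails at this point, so it cannot hold for every real x for which both sides are defined.
ln(1) = 0, so the right side is just ln(x), which differs from ln(x+1).

Conclusion: False.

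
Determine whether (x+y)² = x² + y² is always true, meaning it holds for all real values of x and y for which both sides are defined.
Claim: (x+y)² = x² + y².
Test a specific point where both sides are defined: x = 1, y = 2.
LHS = (x+y)² ≈ 9.0000
RHS = x² + y² ≈ 5.0000
Since 9.0000 ≠ 5.0000, the equation fails at this point, so it cannot hold for all real values of x and y for which both sides are defined.
The correct expansion is (x+y)² = x² + 2xy + y²; the cross term 2xy is missing.

Conclusion: No, this is NOT an identity.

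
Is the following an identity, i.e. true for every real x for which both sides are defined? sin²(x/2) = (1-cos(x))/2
Claim: sin²(x/2) = (1-cos(x))/2.
Reasoning: Use cos(2θ) = 1 - 2sin²θ with θ = x/2: cos(x) = 1 - 2sin²(x/2). Solving for sin²(x/2) gives (1 - cos(x))/2.
So the two sides agree for every real x for which both sides are defined.

Conclusion: Yes, this is an identity.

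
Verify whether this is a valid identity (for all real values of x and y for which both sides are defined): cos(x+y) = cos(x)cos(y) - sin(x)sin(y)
Yes, this is an identity.

Claim: cos(x+y) = cos(x)cos(y) - sin(x)sin(y).
Reasoning: By Euler's formula e^(i(x+y)) = e^(ix)·e^(iy) = (cos x + i·sin x)(cos y + i·sin y). The real part of the left side is cos(x+y); the real part of the product is cos(x)cos(y) - sin(x)sin(y) (since i·i = -1).
So the two sides agree for all real values of x and y for which both sides are defined.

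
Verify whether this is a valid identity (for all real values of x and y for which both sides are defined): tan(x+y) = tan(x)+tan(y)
No, this is NOT an identity.

Claim: tan(x+y) = tan(x)+tan(y).
Test a specific point where both sides are defined: x = π/6, y = π/4.
LHS = tan(x+y) ≈ 3.7321
RHS = tan(x)+tan(y) ≈ 1.5774
Since 3.7321 ≠ 1.5774, the equation fails at this point, so it cannot hold for all real values of x and y for which both sides are defined.
The correct formula is tan(x+y) = (tan(x) + tan(y))/(1 - tan(x)tan(y)).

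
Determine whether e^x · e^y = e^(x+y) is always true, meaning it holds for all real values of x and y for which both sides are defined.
Yes, this is an identity.

Claim: e^x · e^y = e^(x+y).
Reasoning: This is the law of exponents for a common base: multiplying powers adds exponents. E.g. from the series, (Σ x^j/j!)(Σ y^k/k!) = Σ_m (Σ_{j+k=m} x^j y^k/(j!k!)) = Σ_m (x+y)^m/m! by the binomial theorem.
So the two sides agree for all real values of x and y for which both sides are defined.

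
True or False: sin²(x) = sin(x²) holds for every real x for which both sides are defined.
Claim: sin²(x) = sin(x²).
Test a specific point where both sides are defined: x = 3π/4.
LHS = sin²(x) ≈ 0.5000
RHS = sin(x²) ≈ -0.6680
Since 0.5000 ≠ -0.6680, the equation fails at this point, so it cannot hold for every real x for which both sides are defined.
sin²(x) means (sin x)², squaring the output; sin(x²) squares the input. These are different functions.

Conclusion: False.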